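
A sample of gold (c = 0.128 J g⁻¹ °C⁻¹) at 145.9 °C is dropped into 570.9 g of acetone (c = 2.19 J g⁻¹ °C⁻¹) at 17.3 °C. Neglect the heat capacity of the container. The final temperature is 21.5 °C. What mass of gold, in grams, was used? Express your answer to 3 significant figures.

q_gained = (570.9 × 2.19) × (21.5 − 17.3) = 5251 J
q_lost = m × 0.128 × (145.9 − 21.5) = 15.9232 m
m = 5251 / 15.9232 = 330 g

m = 330 g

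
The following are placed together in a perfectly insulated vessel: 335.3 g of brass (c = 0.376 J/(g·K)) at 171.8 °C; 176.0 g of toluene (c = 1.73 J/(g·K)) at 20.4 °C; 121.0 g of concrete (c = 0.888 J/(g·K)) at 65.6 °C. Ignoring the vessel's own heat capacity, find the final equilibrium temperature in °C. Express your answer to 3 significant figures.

T_f = 64.9 °C

Σ mᵢcᵢ(T − Tᵢ) = 0  ⇒  T = Σ mᵢcᵢTᵢ / Σ mᵢcᵢ
Σ mᵢcᵢ = 335.3×0.376 + 176.0×1.73 + 121.0×0.888 = 538.0008
Σ mᵢcᵢTᵢ = 126.0728×171.8 + 304.48×20.4 + 107.448×65.6 = 34919
T = 34919 / 538.0008 = 64.91 °C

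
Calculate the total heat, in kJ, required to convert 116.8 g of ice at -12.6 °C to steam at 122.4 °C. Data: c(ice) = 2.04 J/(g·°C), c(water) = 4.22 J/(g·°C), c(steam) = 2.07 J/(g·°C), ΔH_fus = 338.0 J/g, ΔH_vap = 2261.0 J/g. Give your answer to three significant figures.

q = 361 kJ

q1 (heat ice -12.6→0.0 °C): 116.8 × 2.04 × 12.6 = 3002 J
q2 (melt at 0 °C): 116.8 × 338.0 = 39478 J
q3 (heat water 0.0→100.0 °C): 116.8 × 4.22 × 100.0 = 49290 J
q4 (vaporize at 100 °C): 116.8 × 2261.0 = 264085 J
q5 (heat steam 100.0→122.4 °C): 116.8 × 2.07 × 22.4 = 5416 J
Total: 3002 + 39478 + 49290 + 264085 + 5416 = 361271 J = 361 kJ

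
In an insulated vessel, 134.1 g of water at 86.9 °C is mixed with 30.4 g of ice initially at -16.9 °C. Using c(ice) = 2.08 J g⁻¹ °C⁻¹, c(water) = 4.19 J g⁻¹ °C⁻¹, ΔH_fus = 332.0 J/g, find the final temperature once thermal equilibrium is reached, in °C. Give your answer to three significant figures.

T_f = 54.6 °C

Heat to bring ice to 0 °C and melt it: q₁ = 30.4×2.08×16.9 + 30.4×332.0 = 11161 J
Heat the water can supply cooling to 0 °C: 134.1×4.19×86.9 = 48827.3 J > q₁, so all ice melts.
Energy balance: 134.1×4.19×(86.9 − T) = 11161 + 30.4×4.19×(T − 0)
561.879(86.9 − T) = 11161 + 127.376 T
48827.3 − 11161 = 689.255 T
T = 37666.3 / 689.255 = 54.648 °C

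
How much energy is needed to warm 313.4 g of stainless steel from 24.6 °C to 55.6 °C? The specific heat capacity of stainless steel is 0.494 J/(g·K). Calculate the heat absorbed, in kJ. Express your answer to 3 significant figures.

q = m c ΔT = 313.4 × 0.494 × (55.6 − 24.6)
q = 313.4 × 0.494 × 31.0 = 4799 J = 4.80 kJ

q = 4.80 kJ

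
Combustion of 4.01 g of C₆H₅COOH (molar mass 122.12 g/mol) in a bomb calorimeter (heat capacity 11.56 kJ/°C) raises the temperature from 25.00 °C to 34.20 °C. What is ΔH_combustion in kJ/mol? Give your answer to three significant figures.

ΔT = 34.20 − 25.00 = 9.20 °C
q_cal = C_cal × ΔT = 11.56 × 9.20 = 106.352 kJ
n = 4.01 / 122.12 = 0.03284 mol
q_rxn = −q_cal = -106.352 kJ
ΔH = -106.352 / 0.03284 = -3238 kJ/mol

ΔH = -3240 kJ/mol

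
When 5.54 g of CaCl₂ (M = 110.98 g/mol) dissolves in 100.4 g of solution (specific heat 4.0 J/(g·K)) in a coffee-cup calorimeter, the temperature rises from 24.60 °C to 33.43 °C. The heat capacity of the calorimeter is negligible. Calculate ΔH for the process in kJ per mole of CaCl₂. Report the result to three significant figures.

|ΔT| = |33.43 − 24.60| = 8.83 °C
|q_surr| = (100.4 × 4.0) × 8.83 = 401.6 × 8.83 = 3546 J
n(CaCl₂) = 5.54 / 110.98 = 0.04992 mol
Temperature rose, so q_rxn = −|q_surr| = -3.546 kJ
ΔH = q_rxn / n = -71.03 kJ/mol

ΔH = -71.0 kJ/mol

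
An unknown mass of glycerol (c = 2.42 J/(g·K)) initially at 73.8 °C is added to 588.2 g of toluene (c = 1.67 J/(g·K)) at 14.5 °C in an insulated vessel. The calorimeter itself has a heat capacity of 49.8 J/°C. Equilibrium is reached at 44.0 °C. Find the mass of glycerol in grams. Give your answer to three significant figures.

q_gained = (588.2 × 1.67 + 49.8) × (44.0 − 14.5) = 30450 J
q_lost = m × 2.42 × (73.8 − 44.0) = 72.116 m
m = 30450 / 72.116 = 422 g

m = 422 g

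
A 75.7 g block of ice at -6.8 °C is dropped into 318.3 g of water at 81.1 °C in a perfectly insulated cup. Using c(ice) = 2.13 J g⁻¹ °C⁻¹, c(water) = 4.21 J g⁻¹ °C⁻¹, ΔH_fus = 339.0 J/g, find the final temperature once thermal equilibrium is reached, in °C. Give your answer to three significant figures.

Heat to bring ice to 0 °C and melt it: q₁ = 75.7×2.13×6.8 + 75.7×339.0 = 26759 J
Heat the water can supply cooling to 0 °C: 318.3×4.21×81.1 = 108677 J > q₁, so all ice melts.
Energy balance: 318.3×4.21×(81.1 − T) = 26759 + 75.7×4.21×(T − 0)
1340.043(81.1 − T) = 26759 + 318.697 T
108677 − 26759 = 1658.740 T
T = 81918 / 1658.740 = 49.39 °C

T_f = 49.4 °C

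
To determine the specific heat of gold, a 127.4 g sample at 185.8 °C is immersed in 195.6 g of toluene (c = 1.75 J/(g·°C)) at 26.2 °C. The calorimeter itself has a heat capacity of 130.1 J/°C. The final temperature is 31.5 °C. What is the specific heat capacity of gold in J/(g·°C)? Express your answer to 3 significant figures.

q_gained = (195.6 × 1.75 + 130.1) × (31.5 − 26.2) = 2504 J
q_lost = 127.4 × c × (185.8 − 31.5) = 19657.82 c
Set equal: c = 2504 / 19657.82 = 0.127 J/(g·°C)

c = 0.127 J/(g·°C)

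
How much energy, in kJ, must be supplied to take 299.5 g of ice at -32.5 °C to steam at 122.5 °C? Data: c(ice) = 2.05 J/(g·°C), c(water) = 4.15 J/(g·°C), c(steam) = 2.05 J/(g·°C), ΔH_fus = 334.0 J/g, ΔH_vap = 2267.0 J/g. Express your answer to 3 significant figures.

q1 (heat ice -32.5→0.0 °C): 299.5 × 2.05 × 32.5 = 19954 J
q2 (melt at 0 °C): 299.5 × 334.0 = 100033 J
q3 (heat water 0.0→100.0 °C): 299.5 × 4.15 × 100.0 = 124293 J
q4 (vaporize at 100 °C): 299.5 × 2267.0 = 678967 J
q5 (heat steam 100.0→122.5 °C): 299.5 × 2.05 × 22.5 = 13814 J
Total: 19954 + 100033 + 124293 + 678967 + 13814 = 937061 J = 937 kJ

q = 937 kJ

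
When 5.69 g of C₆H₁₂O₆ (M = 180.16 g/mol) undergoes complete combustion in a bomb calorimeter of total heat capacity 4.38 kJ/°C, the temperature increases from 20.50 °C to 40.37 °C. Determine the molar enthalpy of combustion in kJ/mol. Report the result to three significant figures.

ΔT = 40.37 − 20.50 = 19.87 °C
q_cal = C_cal × ΔT = 4.38 × 19.87 = 87.0306 kJ
n = 5.69 / 180.16 = 0.03158 mol
q_rxn = −q_cal = -87.0306 kJ
ΔH = -87.0306 / 0.03158 = -2756 kJ/mol

ΔH = -2760 kJ/mol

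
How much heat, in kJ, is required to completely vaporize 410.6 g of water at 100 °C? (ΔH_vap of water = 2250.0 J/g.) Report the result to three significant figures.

q = 924 kJ

q = m × ΔH_vap = 410.6 × 2250.0 = 923900 J = 924 kJ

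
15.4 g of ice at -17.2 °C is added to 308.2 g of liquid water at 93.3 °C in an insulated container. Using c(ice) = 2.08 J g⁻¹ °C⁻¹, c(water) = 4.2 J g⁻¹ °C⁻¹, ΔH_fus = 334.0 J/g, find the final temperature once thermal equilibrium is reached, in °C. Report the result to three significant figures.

Heat to bring ice to 0 °C and melt it: q₁ = 15.4×2.08×17.2 + 15.4×334.0 = 5694.6 J
Heat the water can supply cooling to 0 °C: 308.2×4.2×93.3 = 120771 J > q₁, so all ice melts.
Energy balance: 308.2×4.2×(93.3 − T) = 5694.6 + 15.4×4.2×(T − 0)
1294.44(93.3 − T) = 5694.6 + 64.68 T
120771 − 5694.6 = 1359.12 T
T = 115076.4 / 1359.12 = 84.67 °C

T_f = 84.7 °C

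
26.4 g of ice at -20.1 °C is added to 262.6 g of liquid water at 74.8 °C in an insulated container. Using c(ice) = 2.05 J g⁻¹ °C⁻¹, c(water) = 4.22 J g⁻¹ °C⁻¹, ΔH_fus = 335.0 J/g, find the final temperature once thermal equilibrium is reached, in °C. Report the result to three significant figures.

Heat to bring ice to 0 °C and melt it: q₁ = 26.4×2.05×20.1 + 26.4×335.0 = 9931.8 J
Heat the water can supply cooling to 0 °C: 262.6×4.22×74.8 = 82891.3 J > q₁, so all ice melts.
Energy balance: 262.6×4.22×(74.8 − T) = 9931.8 + 26.4×4.22×(T − 0)
1108.172(74.8 − T) = 9931.8 + 111.408 T
82891.3 − 9931.8 = 1219.580 T
T = 72959.5 / 1219.580 = 59.82 °C

T_f = 59.8 °C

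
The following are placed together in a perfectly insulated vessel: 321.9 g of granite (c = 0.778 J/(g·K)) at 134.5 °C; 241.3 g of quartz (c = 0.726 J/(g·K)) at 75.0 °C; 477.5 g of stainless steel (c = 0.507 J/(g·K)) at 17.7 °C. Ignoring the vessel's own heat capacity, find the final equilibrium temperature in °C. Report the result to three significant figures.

Σ mᵢcᵢ(T − Tᵢ) = 0  ⇒  T = Σ mᵢcᵢTᵢ / Σ mᵢcᵢ
Σ mᵢcᵢ = 321.9×0.778 + 241.3×0.726 + 477.5×0.507 = 667.7145
Σ mᵢcᵢTᵢ = 250.4382×134.5 + 175.1838×75.0 + 242.0925×17.7 = 51108
T = 51108 / 667.7145 = 76.54 °C

T_f = 76.5 °C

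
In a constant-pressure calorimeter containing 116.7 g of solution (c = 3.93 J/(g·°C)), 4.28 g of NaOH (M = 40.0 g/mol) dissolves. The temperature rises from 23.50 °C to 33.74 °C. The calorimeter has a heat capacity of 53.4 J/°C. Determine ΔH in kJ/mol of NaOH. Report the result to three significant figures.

ΔH = -49.0 kJ/mol

|ΔT| = |33.74 − 23.50| = 10.24 °C
|q_surr| = (116.7 × 3.93 + 53.4) × 10.24 = 512.031 × 10.24 = 5243 J
n(NaOH) = 4.28 / 40.0 = 0.1070 mol
Temperature rose, so q_rxn = −|q_surr| = -5.243 kJ
ΔH = q_rxn / n = -49.00 kJ/mol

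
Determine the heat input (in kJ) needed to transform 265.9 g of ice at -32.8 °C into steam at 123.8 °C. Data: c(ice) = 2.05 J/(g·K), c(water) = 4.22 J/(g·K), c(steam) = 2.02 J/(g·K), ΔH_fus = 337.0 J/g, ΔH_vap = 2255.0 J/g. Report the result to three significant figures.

q = 832 kJ

q1 (heat ice -32.8→0.0 °C): 265.9 × 2.05 × 32.8 = 17879 J
q2 (melt at 0 °C): 265.9 × 337.0 = 89608 J
q3 (heat water 0.0→100.0 °C): 265.9 × 4.22 × 100.0 = 112210 J
q4 (vaporize at 100 °C): 265.9 × 2255.0 = 599605 J
q5 (heat steam 100.0→123.8 °C): 265.9 × 2.02 × 23.8 = 12783 J
Total: 17879 + 89608 + 112210 + 599605 + 12783 = 832085 J = 832 kJ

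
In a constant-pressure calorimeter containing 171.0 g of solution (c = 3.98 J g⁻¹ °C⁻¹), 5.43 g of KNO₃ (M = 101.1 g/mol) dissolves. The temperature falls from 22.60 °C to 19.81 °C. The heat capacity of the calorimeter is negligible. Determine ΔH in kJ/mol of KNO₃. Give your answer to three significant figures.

|ΔT| = |19.81 − 22.60| = 2.79 °C
|q_surr| = (171.0 × 3.98) × 2.79 = 680.58 × 2.79 = 1899 J
n(KNO₃) = 5.43 / 101.1 = 0.05371 mol
Temperature fell, so q_rxn = +|q_surr| = 1.899 kJ
ΔH = q_rxn / n = 35.36 kJ/mol

ΔH = 35.4 kJ/mol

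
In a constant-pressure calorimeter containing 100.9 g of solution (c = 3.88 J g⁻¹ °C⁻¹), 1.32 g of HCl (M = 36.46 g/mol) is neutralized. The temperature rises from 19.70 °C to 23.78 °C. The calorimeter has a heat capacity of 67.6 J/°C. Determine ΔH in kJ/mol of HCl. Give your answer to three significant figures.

|ΔT| = |23.78 − 19.70| = 4.08 °C
|q_surr| = (100.9 × 3.88 + 67.6) × 4.08 = 459.092 × 4.08 = 1873 J
n(HCl) = 1.32 / 36.46 = 0.03620 mol
Temperature rose, so q_rxn = −|q_surr| = -1.873 kJ
ΔH = q_rxn / n = -51.74 kJ/mol

ΔH = -51.7 kJ/mol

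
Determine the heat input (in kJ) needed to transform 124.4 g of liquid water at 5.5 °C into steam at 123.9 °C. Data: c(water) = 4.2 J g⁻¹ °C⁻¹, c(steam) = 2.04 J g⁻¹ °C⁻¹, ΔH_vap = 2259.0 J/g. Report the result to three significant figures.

q = 336 kJ

q1 (heat water 5.5→100.0 °C): 124.4 × 4.2 × 94.5 = 49374 J
q2 (vaporize at 100 °C): 124.4 × 2259.0 = 281020 J
q3 (heat steam 100.0→123.9 °C): 124.4 × 2.04 × 23.9 = 6065 J
Total: 49374 + 281020 + 6065 = 336459 J = 336 kJ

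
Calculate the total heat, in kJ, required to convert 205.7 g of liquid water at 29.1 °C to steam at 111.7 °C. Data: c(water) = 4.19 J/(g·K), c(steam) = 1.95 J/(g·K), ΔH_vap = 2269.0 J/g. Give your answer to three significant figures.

q = 533 kJ

q1 (heat water 29.1→100.0 °C): 205.7 × 4.19 × 70.9 = 61108 J
q2 (vaporize at 100 °C): 205.7 × 2269.0 = 466733 J
q3 (heat steam 100.0→111.7 °C): 205.7 × 1.95 × 11.7 = 4693 J
Total: 61108 + 466733 + 4693 = 532534 J = 533 kJ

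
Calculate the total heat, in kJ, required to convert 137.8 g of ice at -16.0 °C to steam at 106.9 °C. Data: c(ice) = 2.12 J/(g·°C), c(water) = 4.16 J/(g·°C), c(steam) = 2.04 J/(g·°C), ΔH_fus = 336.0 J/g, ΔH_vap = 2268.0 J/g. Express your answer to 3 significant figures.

q = 423 kJ

q1 (heat ice -16.0→0.0 °C): 137.8 × 2.12 × 16.0 = 4674 J
q2 (melt at 0 °C): 137.8 × 336.0 = 46301 J
q3 (heat water 0.0→100.0 °C): 137.8 × 4.16 × 100.0 = 57325 J
q4 (vaporize at 100 °C): 137.8 × 2268.0 = 312530 J
q5 (heat steam 100.0→106.9 °C): 137.8 × 2.04 × 6.9 = 1940 J
Total: 4674 + 46301 + 57325 + 312530 + 1940 = 422770 J = 423 kJ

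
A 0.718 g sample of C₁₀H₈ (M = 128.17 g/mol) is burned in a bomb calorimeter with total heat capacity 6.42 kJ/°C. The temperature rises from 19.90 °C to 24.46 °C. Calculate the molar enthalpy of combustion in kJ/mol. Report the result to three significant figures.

ΔT = 24.46 − 19.90 = 4.56 °C
q_cal = C_cal × ΔT = 6.42 × 4.56 = 29.2752 kJ
n = 0.718 / 128.17 = 0.005602 mol
q_rxn = −q_cal = -29.2752 kJ
ΔH = -29.2752 / 0.005602 = -5226 kJ/mol

ΔH = -5230 kJ/mol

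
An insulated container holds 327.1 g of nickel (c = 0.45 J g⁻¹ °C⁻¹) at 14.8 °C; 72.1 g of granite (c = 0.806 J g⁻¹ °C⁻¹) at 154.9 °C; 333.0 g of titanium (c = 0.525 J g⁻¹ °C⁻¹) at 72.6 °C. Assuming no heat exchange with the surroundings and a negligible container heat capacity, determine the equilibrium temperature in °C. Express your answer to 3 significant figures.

Σ mᵢcᵢ(T − Tᵢ) = 0  ⇒  T = Σ mᵢcᵢTᵢ / Σ mᵢcᵢ
Σ mᵢcᵢ = 327.1×0.45 + 72.1×0.806 + 333.0×0.525 = 380.1326
Σ mᵢcᵢTᵢ = 147.195×14.8 + 58.1126×154.9 + 174.825×72.6 = 23872
T = 23872 / 380.1326 = 62.80 °C

T_f = 62.8 °C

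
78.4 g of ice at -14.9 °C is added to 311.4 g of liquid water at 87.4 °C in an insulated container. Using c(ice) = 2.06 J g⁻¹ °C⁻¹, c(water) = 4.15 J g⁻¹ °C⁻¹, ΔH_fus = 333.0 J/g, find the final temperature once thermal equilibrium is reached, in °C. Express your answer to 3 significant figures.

T_f = 52.2 °C

Heat to bring ice to 0 °C and melt it: q₁ = 78.4×2.06×14.9 + 78.4×333.0 = 28514 J
Heat the water can supply cooling to 0 °C: 311.4×4.15×87.4 = 112948 J > q₁, so all ice melts.
Energy balance: 311.4×4.15×(87.4 − T) = 28514 + 78.4×4.15×(T − 0)
1292.31(87.4 − T) = 28514 + 325.36 T
112948 − 28514 = 1617.67 T
T = 84434 / 1617.67 = 52.19 °C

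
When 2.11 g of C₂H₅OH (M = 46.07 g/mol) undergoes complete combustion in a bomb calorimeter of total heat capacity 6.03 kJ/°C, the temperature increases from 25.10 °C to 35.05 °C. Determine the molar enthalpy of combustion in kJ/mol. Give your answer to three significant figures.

ΔH = -1310 kJ/mol

ΔT = 35.05 − 25.10 = 9.95 °C
q_cal = C_cal × ΔT = 6.03 × 9.95 = 59.9985 kJ
n = 2.11 / 46.07 = 0.04580 mol
q_rxn = −q_cal = -59.9985 kJ
ΔH = -59.9985 / 0.04580 = -1310 kJ/mol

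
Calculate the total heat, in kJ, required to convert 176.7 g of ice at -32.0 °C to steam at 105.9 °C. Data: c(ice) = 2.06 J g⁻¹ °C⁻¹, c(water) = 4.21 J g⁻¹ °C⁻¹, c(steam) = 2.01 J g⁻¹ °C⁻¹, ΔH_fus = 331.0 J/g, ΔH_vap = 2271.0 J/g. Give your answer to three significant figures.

q = 548 kJ

q1 (heat ice -32.0→0.0 °C): 176.7 × 2.06 × 32.0 = 11648 J
q2 (melt at 0 °C): 176.7 × 331.0 = 58488 J
q3 (heat water 0.0→100.0 °C): 176.7 × 4.21 × 100.0 = 74391 J
q4 (vaporize at 100 °C): 176.7 × 2271.0 = 401286 J
q5 (heat steam 100.0→105.9 °C): 176.7 × 2.01 × 5.9 = 2095 J
Total: 11648 + 58488 + 74391 + 401286 + 2095 = 547908 J = 548 kJ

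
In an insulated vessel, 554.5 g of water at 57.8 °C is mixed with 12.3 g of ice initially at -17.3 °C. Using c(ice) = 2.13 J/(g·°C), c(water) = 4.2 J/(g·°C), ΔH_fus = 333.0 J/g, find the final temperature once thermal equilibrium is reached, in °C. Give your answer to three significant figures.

T_f = 54.6 °C

Heat to bring ice to 0 °C and melt it: q₁ = 12.3×2.13×17.3 + 12.3×333.0 = 4549.1 J
Heat the water can supply cooling to 0 °C: 554.5×4.2×57.8 = 134610 J > q₁, so all ice melts.
Energy balance: 554.5×4.2×(57.8 − T) = 4549.1 + 12.3×4.2×(T − 0)
2328.9(57.8 − T) = 4549.1 + 51.66 T
134610 − 4549.1 = 2380.56 T
T = 130060.9 / 2380.56 = 54.63 °C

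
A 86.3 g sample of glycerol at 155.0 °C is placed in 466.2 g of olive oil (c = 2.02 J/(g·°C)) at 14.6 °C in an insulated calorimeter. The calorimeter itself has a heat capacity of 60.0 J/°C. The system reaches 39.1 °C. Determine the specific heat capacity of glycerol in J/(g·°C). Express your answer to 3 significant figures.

q_gained = (466.2 × 2.02 + 60.0) × (39.1 − 14.6) = 24540 J
q_lost = 86.3 × c × (155.0 − 39.1) = 10002.17 c
Set equal: c = 24540 / 10002.17 = 2.45 J/(g·°C)

c = 2.45 J/(g·°C)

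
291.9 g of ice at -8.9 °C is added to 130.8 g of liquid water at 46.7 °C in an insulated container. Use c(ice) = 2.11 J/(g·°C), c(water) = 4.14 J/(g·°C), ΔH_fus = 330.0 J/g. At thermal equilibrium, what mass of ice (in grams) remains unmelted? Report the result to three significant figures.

Heat to warm all ice to 0 °C: 291.9×2.11×8.9 = 5481.6 J
Heat released by water cooling to 0 °C: 130.8×4.14×46.7 = 25289 J
25289 J < 5481.6 + 291.9×330.0 = 101808.6 J, so not all ice melts; final T = 0 °C.
Heat left for melting: 25289 − 5481.6 = 19807.4 J
Mass melted = 19807.4 / 330.0 = 60.02 g
Ice remaining = 291.9 − 60.02 = 231.88 g

m_ice remaining = 232 g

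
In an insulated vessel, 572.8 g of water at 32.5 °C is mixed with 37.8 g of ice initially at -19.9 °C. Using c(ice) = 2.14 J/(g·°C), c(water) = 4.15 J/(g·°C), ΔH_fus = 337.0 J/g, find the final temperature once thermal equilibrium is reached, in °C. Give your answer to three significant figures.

Heat to bring ice to 0 °C and melt it: q₁ = 37.8×2.14×19.9 + 37.8×337.0 = 14348 J
Heat the water can supply cooling to 0 °C: 572.8×4.15×32.5 = 77256.4 J > q₁, so all ice melts.
Energy balance: 572.8×4.15×(32.5 − T) = 14348 + 37.8×4.15×(T − 0)
2377.12(32.5 − T) = 14348 + 156.87 T
77256.4 − 14348 = 2533.99 T
T = 62908.4 / 2533.99 = 24.83 °C

T_f = 24.8 °C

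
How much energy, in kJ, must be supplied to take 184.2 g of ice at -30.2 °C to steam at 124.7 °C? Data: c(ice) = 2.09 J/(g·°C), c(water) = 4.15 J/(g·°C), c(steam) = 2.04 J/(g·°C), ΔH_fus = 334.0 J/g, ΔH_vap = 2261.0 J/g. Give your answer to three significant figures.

q1 (heat ice -30.2→0.0 °C): 184.2 × 2.09 × 30.2 = 11626 J
q2 (melt at 0 °C): 184.2 × 334.0 = 61523 J
q3 (heat water 0.0→100.0 °C): 184.2 × 4.15 × 100.0 = 76443 J
q4 (vaporize at 100 °C): 184.2 × 2261.0 = 416476 J
q5 (heat steam 100.0→124.7 °C): 184.2 × 2.04 × 24.7 = 9281 J
Total: 11626 + 61523 + 76443 + 416476 + 9281 = 575349 J = 575 kJ

q = 575 kJ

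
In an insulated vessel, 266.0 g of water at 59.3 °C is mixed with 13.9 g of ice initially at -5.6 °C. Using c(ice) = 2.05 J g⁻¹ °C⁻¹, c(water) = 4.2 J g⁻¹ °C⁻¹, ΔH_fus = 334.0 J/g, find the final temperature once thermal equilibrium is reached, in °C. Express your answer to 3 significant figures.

Heat to bring ice to 0 °C and melt it: q₁ = 13.9×2.05×5.6 + 13.9×334.0 = 4802.2 J
Heat the water can supply cooling to 0 °C: 266.0×4.2×59.3 = 66250.0 J > q₁, so all ice melts.
Energy balance: 266.0×4.2×(59.3 − T) = 4802.2 + 13.9×4.2×(T − 0)
1117.2(59.3 − T) = 4802.2 + 58.38 T
66250.0 − 4802.2 = 1175.58 T
T = 61447.8 / 1175.58 = 52.27 °C

T_f = 52.3 °C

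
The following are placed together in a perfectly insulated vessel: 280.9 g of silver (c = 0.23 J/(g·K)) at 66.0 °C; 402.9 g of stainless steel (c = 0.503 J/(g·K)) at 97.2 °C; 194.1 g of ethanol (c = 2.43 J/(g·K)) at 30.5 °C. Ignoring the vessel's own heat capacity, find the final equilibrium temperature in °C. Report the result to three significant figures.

Σ mᵢcᵢ(T − Tᵢ) = 0  ⇒  T = Σ mᵢcᵢTᵢ / Σ mᵢcᵢ
Σ mᵢcᵢ = 280.9×0.23 + 402.9×0.503 + 194.1×2.43 = 738.9287
Σ mᵢcᵢTᵢ = 64.607×66.0 + 202.6587×97.2 + 471.663×30.5 = 38348
T = 38348 / 738.9287 = 51.90 °C

T_f = 51.9 °C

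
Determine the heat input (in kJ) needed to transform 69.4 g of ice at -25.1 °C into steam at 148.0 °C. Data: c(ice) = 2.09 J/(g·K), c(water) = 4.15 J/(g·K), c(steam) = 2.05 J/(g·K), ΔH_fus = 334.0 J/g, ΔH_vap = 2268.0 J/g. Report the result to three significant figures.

q = 220 kJ

q1 (heat ice -25.1→0.0 °C): 69.4 × 2.09 × 25.1 = 3641 J
q2 (melt at 0 °C): 69.4 × 334.0 = 23180 J
q3 (heat water 0.0→100.0 °C): 69.4 × 4.15 × 100.0 = 28801 J
q4 (vaporize at 100 °C): 69.4 × 2268.0 = 157399 J
q5 (heat steam 100.0→148.0 °C): 69.4 × 2.05 × 48.0 = 6829 J
Total: 3641 + 23180 + 28801 + 157399 + 6829 = 219850 J = 220 kJ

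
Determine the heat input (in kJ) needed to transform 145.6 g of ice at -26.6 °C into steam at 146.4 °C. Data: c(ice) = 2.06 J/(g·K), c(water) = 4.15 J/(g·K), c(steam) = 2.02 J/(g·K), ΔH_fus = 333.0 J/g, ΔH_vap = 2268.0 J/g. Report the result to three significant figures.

q1 (heat ice -26.6→0.0 °C): 145.6 × 2.06 × 26.6 = 7978 J
q2 (melt at 0 °C): 145.6 × 333.0 = 48485 J
q3 (heat water 0.0→100.0 °C): 145.6 × 4.15 × 100.0 = 60424 J
q4 (vaporize at 100 °C): 145.6 × 2268.0 = 330221 J
q5 (heat steam 100.0→146.4 °C): 145.6 × 2.02 × 46.4 = 13647 J
Total: 7978 + 48485 + 60424 + 330221 + 13647 = 460755 J = 461 kJ

q = 461 kJ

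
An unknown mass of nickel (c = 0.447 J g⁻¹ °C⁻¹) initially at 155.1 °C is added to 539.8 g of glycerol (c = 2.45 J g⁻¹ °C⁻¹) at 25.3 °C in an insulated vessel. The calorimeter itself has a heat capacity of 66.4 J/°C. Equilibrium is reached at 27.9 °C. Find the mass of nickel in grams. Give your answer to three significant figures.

q_gained = (539.8 × 2.45 + 66.4) × (27.9 − 25.3) = 3611 J
q_lost = m × 0.447 × (155.1 − 27.9) = 56.8584 m
m = 3611 / 56.8584 = 63.5 g

m = 63.5 g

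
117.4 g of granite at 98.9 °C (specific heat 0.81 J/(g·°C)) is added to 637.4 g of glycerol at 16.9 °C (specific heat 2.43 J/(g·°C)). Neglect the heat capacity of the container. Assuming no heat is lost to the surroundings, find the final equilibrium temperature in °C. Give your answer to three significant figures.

T_f = 21.6 °C

Heat lost by granite = heat gained by glycerol.
(117.4)(0.81)(98.9 − T) = (637.4)(2.43)(T − 16.9)
95.094 (98.9 − T) = 1548.882 (T − 16.9)
9404.8 − 95.094 T = 1548.882 T − 26176
35580.8 = 1643.976 T
T = 21.64 °C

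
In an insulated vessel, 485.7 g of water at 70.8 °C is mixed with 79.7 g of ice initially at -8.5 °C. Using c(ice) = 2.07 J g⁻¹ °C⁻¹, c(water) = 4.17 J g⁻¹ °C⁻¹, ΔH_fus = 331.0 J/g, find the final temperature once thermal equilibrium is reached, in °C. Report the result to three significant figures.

T_f = 49.0 °C

Heat to bring ice to 0 °C and melt it: q₁ = 79.7×2.07×8.5 + 79.7×331.0 = 27783 J
Heat the water can supply cooling to 0 °C: 485.7×4.17×70.8 = 143396 J > q₁, so all ice melts.
Energy balance: 485.7×4.17×(70.8 − T) = 27783 + 79.7×4.17×(T − 0)
2025.369(70.8 − T) = 27783 + 332.349 T
143396 − 27783 = 2357.718 T
T = 115613 / 2357.718 = 49.04 °C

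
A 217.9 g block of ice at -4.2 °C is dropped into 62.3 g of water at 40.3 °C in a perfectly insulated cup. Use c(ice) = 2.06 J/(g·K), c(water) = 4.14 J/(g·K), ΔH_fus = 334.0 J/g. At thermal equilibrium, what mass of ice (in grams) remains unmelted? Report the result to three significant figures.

Heat to warm all ice to 0 °C: 217.9×2.06×4.2 = 1885.3 J
Heat released by water cooling to 0 °C: 62.3×4.14×40.3 = 10394 J
10394 J < 1885.3 + 217.9×334.0 = 74663.9 J, so not all ice melts; final T = 0 °C.
Heat left for melting: 10394 − 1885.3 = 8508.7 J
Mass melted = 8508.7 / 334.0 = 25.48 g
Ice remaining = 217.9 − 25.48 = 192.42 g

m_ice remaining = 192 g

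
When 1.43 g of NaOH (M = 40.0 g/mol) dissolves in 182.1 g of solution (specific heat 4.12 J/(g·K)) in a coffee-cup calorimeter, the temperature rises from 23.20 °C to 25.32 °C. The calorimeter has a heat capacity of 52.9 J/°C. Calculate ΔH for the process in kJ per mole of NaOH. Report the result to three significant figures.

ΔH = -47.6 kJ/mol

|ΔT| = |25.32 − 23.20| = 2.12 °C
|q_surr| = (182.1 × 4.12 + 52.9) × 2.12 = 803.152 × 2.12 = 1703 J
n(NaOH) = 1.43 / 40.0 = 0.03575 mol
Temperature rose, so q_rxn = −|q_surr| = -1.703 kJ
ΔH = q_rxn / n = -47.64 kJ/mol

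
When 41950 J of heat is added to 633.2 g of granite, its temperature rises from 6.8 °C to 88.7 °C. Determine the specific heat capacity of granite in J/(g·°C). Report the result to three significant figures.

c = 0.809 J/(g·°C)

c = q / (m ΔT) = 41950 / (633.2 × 81.9)
c = 41950 / 51859.08 = 0.809 J/(g·°C)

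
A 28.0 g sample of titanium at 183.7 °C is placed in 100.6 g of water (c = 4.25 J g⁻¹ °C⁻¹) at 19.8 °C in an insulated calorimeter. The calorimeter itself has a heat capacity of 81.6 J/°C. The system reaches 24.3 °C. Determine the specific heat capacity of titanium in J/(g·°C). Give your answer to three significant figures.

c = 0.513 J/(g·°C)

q_gained = (100.6 × 4.25 + 81.6) × (24.3 − 19.8) = 2291 J
q_lost = 28.0 × c × (183.7 − 24.3) = 4463.2 c
Set equal: c = 2291 / 4463.2 = 0.513 J/(g·°C)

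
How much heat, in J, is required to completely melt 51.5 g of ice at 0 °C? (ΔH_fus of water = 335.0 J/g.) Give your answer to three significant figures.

q = 17300 J

q = m × ΔH_fus = 51.5 × 335.0 = 17250 J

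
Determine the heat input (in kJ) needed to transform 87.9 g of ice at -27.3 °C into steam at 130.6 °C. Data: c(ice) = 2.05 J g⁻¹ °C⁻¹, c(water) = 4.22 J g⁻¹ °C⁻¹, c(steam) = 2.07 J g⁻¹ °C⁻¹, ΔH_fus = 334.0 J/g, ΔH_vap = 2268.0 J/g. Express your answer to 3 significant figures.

q1 (heat ice -27.3→0.0 °C): 87.9 × 2.05 × 27.3 = 4919 J
q2 (melt at 0 °C): 87.9 × 334.0 = 29359 J
q3 (heat water 0.0→100.0 °C): 87.9 × 4.22 × 100.0 = 37094 J
q4 (vaporize at 100 °C): 87.9 × 2268.0 = 199357 J
q5 (heat steam 100.0→130.6 °C): 87.9 × 2.07 × 30.6 = 5568 J
Total: 4919 + 29359 + 37094 + 199357 + 5568 = 276297 J = 276 kJ

q = 276 kJ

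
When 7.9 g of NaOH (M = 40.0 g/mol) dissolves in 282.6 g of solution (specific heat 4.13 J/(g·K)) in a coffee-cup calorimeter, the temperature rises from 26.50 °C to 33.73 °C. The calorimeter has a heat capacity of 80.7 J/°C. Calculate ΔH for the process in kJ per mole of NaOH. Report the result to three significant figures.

|ΔT| = |33.73 − 26.50| = 7.23 °C
|q_surr| = (282.6 × 4.13 + 80.7) × 7.23 = 1247.838 × 7.23 = 9022 J
n(NaOH) = 7.9 / 40.0 = 0.1975 mol
Temperature rose, so q_rxn = −|q_surr| = -9.022 kJ
ΔH = q_rxn / n = -45.68 kJ/mol

ΔH = -45.7 kJ/mol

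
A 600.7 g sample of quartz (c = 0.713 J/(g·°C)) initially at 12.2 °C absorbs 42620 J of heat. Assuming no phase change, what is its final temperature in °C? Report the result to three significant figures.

ΔT = q / (m c) = 42620 / (600.7 × 0.713) = 99.51 °C
T_f = 12.2 + 99.51 = 111.71 °C

T_f = 112 °C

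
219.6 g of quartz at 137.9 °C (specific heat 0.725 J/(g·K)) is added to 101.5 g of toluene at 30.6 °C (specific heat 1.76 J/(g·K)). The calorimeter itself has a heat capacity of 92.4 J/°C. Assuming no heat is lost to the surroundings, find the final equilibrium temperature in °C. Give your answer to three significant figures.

T_f = 70.3 °C

Heat lost by quartz = heat gained by toluene + calorimeter.
(219.6)(0.725)(137.9 − T) = [(101.5)(1.76) + 92.4](T − 30.6)
159.21 (137.9 − T) = 271.04 (T − 30.6)
21955 − 159.21 T = 271.04 T − 8293.8
30248.8 = 430.25 T
T = 70.31 °C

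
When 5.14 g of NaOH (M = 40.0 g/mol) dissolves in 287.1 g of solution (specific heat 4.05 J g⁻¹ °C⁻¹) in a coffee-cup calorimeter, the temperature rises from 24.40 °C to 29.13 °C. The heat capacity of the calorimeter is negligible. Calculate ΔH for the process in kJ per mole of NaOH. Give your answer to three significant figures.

|ΔT| = |29.13 − 24.40| = 4.73 °C
|q_surr| = (287.1 × 4.05) × 4.73 = 1162.755 × 4.73 = 5500 J
n(NaOH) = 5.14 / 40.0 = 0.1285 mol
Temperature rose, so q_rxn = −|q_surr| = -5.500 kJ
ΔH = q_rxn / n = -42.80 kJ/mol

ΔH = -42.8 kJ/mol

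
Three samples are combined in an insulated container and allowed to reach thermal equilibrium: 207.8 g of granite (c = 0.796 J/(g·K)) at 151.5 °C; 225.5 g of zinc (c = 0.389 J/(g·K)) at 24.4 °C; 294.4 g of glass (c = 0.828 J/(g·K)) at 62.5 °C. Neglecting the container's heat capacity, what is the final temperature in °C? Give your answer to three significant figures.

T_f = 85.4 °C

Σ mᵢcᵢ(T − Tᵢ) = 0  ⇒  T = Σ mᵢcᵢTᵢ / Σ mᵢcᵢ
Σ mᵢcᵢ = 207.8×0.796 + 225.5×0.389 + 294.4×0.828 = 496.8915
Σ mᵢcᵢTᵢ = 165.4088×151.5 + 87.7195×24.4 + 243.7632×62.5 = 42435
T = 42435 / 496.8915 = 85.40 °C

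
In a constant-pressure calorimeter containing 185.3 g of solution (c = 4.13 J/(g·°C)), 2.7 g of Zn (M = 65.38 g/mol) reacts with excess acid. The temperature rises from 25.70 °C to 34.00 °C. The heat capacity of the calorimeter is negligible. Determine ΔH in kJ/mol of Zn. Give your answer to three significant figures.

ΔH = -154 kJ/mol

|ΔT| = |34.00 − 25.70| = 8.30 °C
|q_surr| = (185.3 × 4.13) × 8.30 = 765.289 × 8.30 = 6352 J
n(Zn) = 2.7 / 65.38 = 0.04130 mol
Temperature rose, so q_rxn = −|q_surr| = -6.352 kJ
ΔH = q_rxn / n = -153.8 kJ/mol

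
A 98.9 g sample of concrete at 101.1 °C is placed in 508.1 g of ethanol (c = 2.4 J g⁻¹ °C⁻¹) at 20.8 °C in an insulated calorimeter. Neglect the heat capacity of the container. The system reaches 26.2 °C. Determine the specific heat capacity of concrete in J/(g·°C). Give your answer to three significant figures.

q_gained = (508.1 × 2.4) × (26.2 − 20.8) = 6585 J
q_lost = 98.9 × c × (101.1 − 26.2) = 7407.61 c
Set equal: c = 6585 / 7407.61 = 0.889 J/(g·°C)

c = 0.889 J/(g·°C)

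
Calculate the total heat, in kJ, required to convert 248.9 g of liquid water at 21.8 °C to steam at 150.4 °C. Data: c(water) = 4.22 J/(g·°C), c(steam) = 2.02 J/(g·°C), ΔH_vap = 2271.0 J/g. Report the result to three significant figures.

q = 673 kJ

q1 (heat water 21.8→100.0 °C): 248.9 × 4.22 × 78.2 = 82138 J
q2 (vaporize at 100 °C): 248.9 × 2271.0 = 565252 J
q3 (heat steam 100.0→150.4 °C): 248.9 × 2.02 × 50.4 = 25340 J
Total: 82138 + 565252 + 25340 = 672730 J = 673 kJ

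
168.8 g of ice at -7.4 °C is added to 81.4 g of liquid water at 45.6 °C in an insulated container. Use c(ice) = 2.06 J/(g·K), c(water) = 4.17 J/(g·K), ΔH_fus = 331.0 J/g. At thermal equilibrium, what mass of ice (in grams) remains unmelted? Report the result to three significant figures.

Heat to warm all ice to 0 °C: 168.8×2.06×7.4 = 2573.2 J
Heat released by water cooling to 0 °C: 81.4×4.17×45.6 = 15478 J
15478 J < 2573.2 + 168.8×331.0 = 58446.0 J, so not all ice melts; final T = 0 °C.
Heat left for melting: 15478 − 2573.2 = 12904.8 J
Mass melted = 12904.8 / 331.0 = 38.99 g
Ice remaining = 168.8 − 38.99 = 129.81 g

m_ice remaining = 130 g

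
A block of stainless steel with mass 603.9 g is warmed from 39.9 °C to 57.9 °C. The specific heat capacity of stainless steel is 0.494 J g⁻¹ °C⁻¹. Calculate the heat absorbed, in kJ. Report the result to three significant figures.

q = 5.37 kJ

q = m c ΔT = 603.9 × 0.494 × (57.9 − 39.9)
q = 603.9 × 0.494 × 18.0 = 5370 J = 5.37 kJ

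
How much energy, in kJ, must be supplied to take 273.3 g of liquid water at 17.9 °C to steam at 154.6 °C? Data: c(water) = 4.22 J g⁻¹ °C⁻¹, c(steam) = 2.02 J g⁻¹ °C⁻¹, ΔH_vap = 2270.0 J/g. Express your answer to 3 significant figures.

q = 745 kJ

q1 (heat water 17.9→100.0 °C): 273.3 × 4.22 × 82.1 = 94688 J
q2 (vaporize at 100 °C): 273.3 × 2270.0 = 620391 J
q3 (heat steam 100.0→154.6 °C): 273.3 × 2.02 × 54.6 = 30143 J
Total: 94688 + 620391 + 30143 = 745222 J = 745 kJ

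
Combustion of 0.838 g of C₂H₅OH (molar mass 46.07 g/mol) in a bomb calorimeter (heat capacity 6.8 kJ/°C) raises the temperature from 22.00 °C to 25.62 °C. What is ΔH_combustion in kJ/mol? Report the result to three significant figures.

ΔT = 25.62 − 22.00 = 3.62 °C
q_cal = C_cal × ΔT = 6.8 × 3.62 = 24.616 kJ
n = 0.838 / 46.07 = 0.01819 mol
q_rxn = −q_cal = -24.616 kJ
ΔH = -24.616 / 0.01819 = -1353 kJ/mol

ΔH = -1350 kJ/mol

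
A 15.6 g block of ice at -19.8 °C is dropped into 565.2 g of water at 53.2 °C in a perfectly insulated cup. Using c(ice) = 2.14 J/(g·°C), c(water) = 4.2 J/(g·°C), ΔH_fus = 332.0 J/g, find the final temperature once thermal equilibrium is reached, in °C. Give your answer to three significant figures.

Heat to bring ice to 0 °C and melt it: q₁ = 15.6×2.14×19.8 + 15.6×332.0 = 5840.2 J
Heat the water can supply cooling to 0 °C: 565.2×4.2×53.2 = 126288 J > q₁, so all ice melts.
Energy balance: 565.2×4.2×(53.2 − T) = 5840.2 + 15.6×4.2×(T − 0)
2373.84(53.2 − T) = 5840.2 + 65.52 T
126288 − 5840.2 = 2439.36 T
T = 120447.8 / 2439.36 = 49.38 °C

T_f = 49.4 °C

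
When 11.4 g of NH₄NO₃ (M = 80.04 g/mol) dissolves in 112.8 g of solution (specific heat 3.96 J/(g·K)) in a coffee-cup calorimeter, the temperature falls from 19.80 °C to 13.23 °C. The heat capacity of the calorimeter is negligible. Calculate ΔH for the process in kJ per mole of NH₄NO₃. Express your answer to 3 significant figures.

|ΔT| = |13.23 − 19.80| = 6.57 °C
|q_surr| = (112.8 × 3.96) × 6.57 = 446.688 × 6.57 = 2935 J
n(NH₄NO₃) = 11.4 / 80.04 = 0.1424 mol
Temperature fell, so q_rxn = +|q_surr| = 2.935 kJ
ΔH = q_rxn / n = 20.61 kJ/mol

ΔH = 20.6 kJ/mol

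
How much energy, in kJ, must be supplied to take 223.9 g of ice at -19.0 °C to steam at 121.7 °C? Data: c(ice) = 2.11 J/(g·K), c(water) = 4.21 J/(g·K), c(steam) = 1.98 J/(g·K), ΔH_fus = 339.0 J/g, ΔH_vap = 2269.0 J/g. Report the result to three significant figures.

q1 (heat ice -19.0→0.0 °C): 223.9 × 2.11 × 19.0 = 8976 J
q2 (melt at 0 °C): 223.9 × 339.0 = 75902 J
q3 (heat water 0.0→100.0 °C): 223.9 × 4.21 × 100.0 = 94262 J
q4 (vaporize at 100 °C): 223.9 × 2269.0 = 508029 J
q5 (heat steam 100.0→121.7 °C): 223.9 × 1.98 × 21.7 = 9620 J
Total: 8976 + 75902 + 94262 + 508029 + 9620 = 696789 J = 697 kJ

q = 697 kJ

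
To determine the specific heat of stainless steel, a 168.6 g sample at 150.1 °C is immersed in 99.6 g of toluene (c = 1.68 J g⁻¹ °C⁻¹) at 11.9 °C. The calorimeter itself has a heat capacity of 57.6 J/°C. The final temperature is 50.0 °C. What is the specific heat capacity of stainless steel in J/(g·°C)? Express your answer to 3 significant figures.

q_gained = (99.6 × 1.68 + 57.6) × (50.0 − 11.9) = 8570 J
q_lost = 168.6 × c × (150.1 − 50.0) = 16876.86 c
Set equal: c = 8570 / 16876.86 = 0.508 J/(g·°C)

c = 0.508 J/(g·°C)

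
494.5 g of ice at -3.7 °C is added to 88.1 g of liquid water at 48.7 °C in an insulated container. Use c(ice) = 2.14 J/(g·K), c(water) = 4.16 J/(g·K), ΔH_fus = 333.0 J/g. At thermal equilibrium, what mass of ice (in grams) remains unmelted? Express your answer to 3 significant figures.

m_ice remaining = 453 g

Heat to warm all ice to 0 °C: 494.5×2.14×3.7 = 3915.5 J
Heat released by water cooling to 0 °C: 88.1×4.16×48.7 = 17848 J
17848 J < 3915.5 + 494.5×333.0 = 168584.0 J, so not all ice melts; final T = 0 °C.
Heat left for melting: 17848 − 3915.5 = 13932.5 J
Mass melted = 13932.5 / 333.0 = 41.84 g
Ice remaining = 494.5 − 41.84 = 452.66 g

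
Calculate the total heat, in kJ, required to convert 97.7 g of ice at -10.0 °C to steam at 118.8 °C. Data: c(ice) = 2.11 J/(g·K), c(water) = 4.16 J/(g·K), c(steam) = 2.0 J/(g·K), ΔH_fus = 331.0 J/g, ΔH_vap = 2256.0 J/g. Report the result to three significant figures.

q1 (heat ice -10.0→0.0 °C): 97.7 × 2.11 × 10.0 = 2061 J
q2 (melt at 0 °C): 97.7 × 331.0 = 32339 J
q3 (heat water 0.0→100.0 °C): 97.7 × 4.16 × 100.0 = 40643 J
q4 (vaporize at 100 °C): 97.7 × 2256.0 = 220411 J
q5 (heat steam 100.0→118.8 °C): 97.7 × 2.0 × 18.8 = 3674 J
Total: 2061 + 32339 + 40643 + 220411 + 3674 = 299128 J = 299 kJ

q = 299 kJ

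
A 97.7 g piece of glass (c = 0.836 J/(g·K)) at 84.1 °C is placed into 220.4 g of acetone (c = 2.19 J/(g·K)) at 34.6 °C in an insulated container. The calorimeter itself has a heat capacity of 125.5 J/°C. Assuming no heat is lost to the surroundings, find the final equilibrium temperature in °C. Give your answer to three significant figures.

T_f = 40.5 °C

Heat lost by glass = heat gained by acetone + calorimeter.
(97.7)(0.836)(84.1 − T) = [(220.4)(2.19) + 125.5](T − 34.6)
81.6772 (84.1 − T) = 608.176 (T − 34.6)
6869.1 − 81.6772 T = 608.176 T − 21043
27912.1 = 689.8532 T
T = 40.46 °C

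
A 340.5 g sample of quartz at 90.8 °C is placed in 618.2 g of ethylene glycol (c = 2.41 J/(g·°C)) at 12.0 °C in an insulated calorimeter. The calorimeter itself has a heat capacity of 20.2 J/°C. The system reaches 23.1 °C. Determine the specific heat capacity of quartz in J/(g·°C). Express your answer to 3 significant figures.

c = 0.727 J/(g·°C)

q_gained = (618.2 × 2.41 + 20.2) × (23.1 − 12.0) = 16760 J
q_lost = 340.5 × c × (90.8 − 23.1) = 23051.85 c
Set equal: c = 16760 / 23051.85 = 0.727 J/(g·°C)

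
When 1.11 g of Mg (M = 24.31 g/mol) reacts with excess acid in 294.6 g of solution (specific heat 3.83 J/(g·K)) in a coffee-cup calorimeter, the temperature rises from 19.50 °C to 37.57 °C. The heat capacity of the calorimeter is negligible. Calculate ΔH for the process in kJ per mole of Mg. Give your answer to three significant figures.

|ΔT| = |37.57 − 19.50| = 18.07 °C
|q_surr| = (294.6 × 3.83) × 18.07 = 1128.318 × 18.07 = 20390 J
n(Mg) = 1.11 / 24.31 = 0.04566 mol
Temperature rose, so q_rxn = −|q_surr| = -20.39 kJ
ΔH = q_rxn / n = -446.6 kJ/mol

ΔH = -447 kJ/mol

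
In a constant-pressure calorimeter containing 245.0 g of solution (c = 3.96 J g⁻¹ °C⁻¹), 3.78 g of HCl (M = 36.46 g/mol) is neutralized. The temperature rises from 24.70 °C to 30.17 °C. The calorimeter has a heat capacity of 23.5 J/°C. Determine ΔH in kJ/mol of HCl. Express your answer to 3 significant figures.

|ΔT| = |30.17 − 24.70| = 5.47 °C
|q_surr| = (245.0 × 3.96 + 23.5) × 5.47 = 993.7 × 5.47 = 5436 J
n(HCl) = 3.78 / 36.46 = 0.1037 mol
Temperature rose, so q_rxn = −|q_surr| = -5.436 kJ
ΔH = q_rxn / n = -52.42 kJ/mol

ΔH = -52.4 kJ/mol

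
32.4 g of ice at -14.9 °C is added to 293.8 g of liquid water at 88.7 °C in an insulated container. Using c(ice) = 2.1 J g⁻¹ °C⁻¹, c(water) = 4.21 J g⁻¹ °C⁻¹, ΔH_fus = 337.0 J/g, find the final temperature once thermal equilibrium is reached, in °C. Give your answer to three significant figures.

Heat to bring ice to 0 °C and melt it: q₁ = 32.4×2.1×14.9 + 32.4×337.0 = 11933 J
Heat the water can supply cooling to 0 °C: 293.8×4.21×88.7 = 109713 J > q₁, so all ice melts.
Energy balance: 293.8×4.21×(88.7 − T) = 11933 + 32.4×4.21×(T − 0)
1236.898(88.7 − T) = 11933 + 136.404 T
109713 − 11933 = 1373.302 T
T = 97780 / 1373.302 = 71.20 °C

T_f = 71.2 °C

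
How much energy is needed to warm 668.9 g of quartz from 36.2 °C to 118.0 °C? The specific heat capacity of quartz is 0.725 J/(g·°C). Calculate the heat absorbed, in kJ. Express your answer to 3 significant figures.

q = 39.7 kJ

q = m c ΔT = 668.9 × 0.725 × (118.0 − 36.2)
q = 668.9 × 0.725 × 81.8 = 39670 J = 39.7 kJ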